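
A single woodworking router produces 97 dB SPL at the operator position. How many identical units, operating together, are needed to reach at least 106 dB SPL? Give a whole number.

The shortfall is 106 − 97 = 9.0 dB, and N units add 10·log₁₀ N, so need 10·log₁₀ N ≥ 9.0.
N ≥ 10^(9.0/10) = 7.943, so N = 8.

8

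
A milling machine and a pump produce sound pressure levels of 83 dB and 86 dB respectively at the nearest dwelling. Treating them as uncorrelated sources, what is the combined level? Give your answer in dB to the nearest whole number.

Incoherent sources combine by intensity addition: L_total = 10·log₁₀(Σ 10^(L_i/10)).
Σ 10^(L/10) = 10^(83/10) + 10^(86/10) = 5.976e+08.
L_total = 10·log₁₀(5.976e+08) = 87.76 dB.

88 dB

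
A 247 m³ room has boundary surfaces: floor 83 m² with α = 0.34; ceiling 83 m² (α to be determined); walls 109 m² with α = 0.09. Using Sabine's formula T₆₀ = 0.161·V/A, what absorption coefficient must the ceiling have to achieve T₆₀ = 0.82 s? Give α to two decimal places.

Required total absorption A = 0.161·247/0.82 = 48.50 m².
Absorption from the other surfaces = 83·0.34 + 109·0.09 = 38.03 m², so the ceiling must supply 10.47 m² over 83 m².
α = 10.47/83 = 0.126.

0.13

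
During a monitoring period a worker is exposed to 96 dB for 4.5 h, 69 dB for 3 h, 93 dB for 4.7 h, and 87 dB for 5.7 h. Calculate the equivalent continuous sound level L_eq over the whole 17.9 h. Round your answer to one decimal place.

92.3 dB

The energy average is taken in the linear domain: L_eq = 10·log₁₀[(Σ tᵢ·10^(Lᵢ/10))/T], T = 17.9 h.
Σ tᵢ·10^(Lᵢ/10) = 4.5·10^(96/10) + 3·10^(69/10) + 4.7·10^(93/10) + 5.7·10^(87/10) = 3.017e+10.
L_eq = 10·log₁₀(3.017e+10/17.9) = 92.27 dB.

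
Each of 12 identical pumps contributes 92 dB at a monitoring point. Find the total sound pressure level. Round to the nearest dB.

With 12 equal, uncorrelated contributions the intensity is 12× that of one unit, giving a rise of 10·log₁₀ 12.
L_total = 92 + 10·log₁₀(12) = 92 + 10.792 = 102.79 dB.

103 dB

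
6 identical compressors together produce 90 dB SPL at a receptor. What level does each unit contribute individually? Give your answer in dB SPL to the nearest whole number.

For N identical incoherent sources L_total = L₁ + 10·log₁₀ N, so L₁ = 90 − 10·log₁₀(6) = 90 − 7.782.

82 dB SPL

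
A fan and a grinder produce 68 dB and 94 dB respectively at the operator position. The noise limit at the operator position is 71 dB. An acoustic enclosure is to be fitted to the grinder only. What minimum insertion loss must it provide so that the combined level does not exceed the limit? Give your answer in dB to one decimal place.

26.0 dB

Everything except the grinder sums to 10^(68/10) = 6.310e+06 in linear terms, 68.00 dB.
The limit corresponds to 10^(71/10) = 1.259e+07; subtracting the fixed part leaves 6.280e+06 for the grinder, i.e. 67.98 dB.
So the grinder must be reduced from 94 to 67.98 dB: IL = 26.02 dB.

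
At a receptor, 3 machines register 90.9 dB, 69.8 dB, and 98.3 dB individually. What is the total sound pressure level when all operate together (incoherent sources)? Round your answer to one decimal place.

Incoherent sources combine by intensity addition: L_total = 10·log₁₀(Σ 10^(L_i/10)).
Σ 10^(L/10) = 10^(90.9/10) + 10^(69.8/10) + 10^(98.3/10) = 8.001e+09.
L_total = 10·log₁₀(8.001e+09) = 99.03 dB.

99.0 dB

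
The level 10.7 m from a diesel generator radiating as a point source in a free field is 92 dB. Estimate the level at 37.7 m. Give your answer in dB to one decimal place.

Point-source attenuation: ΔL = 20·log₁₀(r₂/r₁) = 20·log₁₀(37.7/10.7) = 10.939 dB.
L₂ = 92 − 20·log₁₀(37.7/10.7) = 92 − 10.939 = 81.06 dB.

81.1 dB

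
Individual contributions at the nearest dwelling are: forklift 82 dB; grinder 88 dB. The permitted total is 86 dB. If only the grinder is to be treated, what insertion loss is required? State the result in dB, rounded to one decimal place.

The untreated sources together contribute 10^(82/10) = 1.585e+08, i.e. 82.00 dB.
The limit corresponds to 10^(86/10) = 3.981e+08; subtracting the fixed part leaves 2.396e+08 for the grinder, i.e. 83.80 dB.
So the grinder must be reduced from 88 to 83.80 dB: IL = 4.20 dB.

4.2 dB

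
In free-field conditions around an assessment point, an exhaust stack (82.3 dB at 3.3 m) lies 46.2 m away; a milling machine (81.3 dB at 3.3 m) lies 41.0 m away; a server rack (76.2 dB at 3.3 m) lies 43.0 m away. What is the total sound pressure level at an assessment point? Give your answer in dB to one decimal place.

63.0 dB

First find each source's level at the receiver (point-source: −20·log₁₀(r/r_ref)), then combine on an intensity basis.
exhaust stack: 82.3 − 20·log₁₀(46.2/3.3) = 82.3 − 22.92 = 59.38 dB.
milling machine: 81.3 − 20·log₁₀(41.0/3.3) = 81.3 − 21.89 = 59.41 dB.
server rack: 76.2 − 20·log₁₀(43.0/3.3) = 76.2 − 22.30 = 53.90 dB.
Σ 10^(L/10) = 1.986e+06 → L_total = 10·log₁₀(1.986e+06) = 62.98 dB.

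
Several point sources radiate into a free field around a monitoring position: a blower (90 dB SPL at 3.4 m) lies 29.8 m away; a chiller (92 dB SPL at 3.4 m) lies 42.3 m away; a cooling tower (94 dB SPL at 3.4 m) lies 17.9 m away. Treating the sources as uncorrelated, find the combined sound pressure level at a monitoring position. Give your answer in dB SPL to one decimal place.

Apply inverse-square spreading to bring every level to the receiver, then sum 10^(L/10).
blower: 90 − 20·log₁₀(29.8/3.4) = 90 − 18.85 = 71.15 dB SPL.
chiller: 92 − 20·log₁₀(42.3/3.4) = 92 − 21.90 = 70.10 dB SPL.
cooling tower: 94 − 20·log₁₀(17.9/3.4) = 94 − 14.43 = 79.57 dB SPL.
Σ 10^(L/10) = 1.139e+08 → L_total = 10·log₁₀(1.139e+08) = 80.56 dB SPL.

80.6 dB SPL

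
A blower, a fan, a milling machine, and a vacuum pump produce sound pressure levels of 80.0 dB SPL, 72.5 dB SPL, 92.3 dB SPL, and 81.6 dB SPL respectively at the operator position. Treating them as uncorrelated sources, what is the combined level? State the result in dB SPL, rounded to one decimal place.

92.9 dB SPL

Incoherent sources combine by intensity addition: L_total = 10·log₁₀(Σ 10^(L_i/10)).
Σ 10^(L/10) = 10^(80.0/10) + 10^(72.5/10) + 10^(92.3/10) + 10^(81.6/10) = 1.961e+09.
L_total = 10·log₁₀(1.961e+09) = 92.92 dB SPL.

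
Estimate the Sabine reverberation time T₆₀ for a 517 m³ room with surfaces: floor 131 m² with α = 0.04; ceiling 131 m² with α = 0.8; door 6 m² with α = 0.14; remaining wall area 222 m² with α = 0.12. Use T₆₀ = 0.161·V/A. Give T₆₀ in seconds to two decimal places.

0.61 s

Summing Sᵢαᵢ: 131·0.04 + 131·0.8 + 6·0.14 + 222·0.12 = 137.52 m².
T₆₀ = 0.161·V/A = 0.161·517/137.52 = 0.605 s.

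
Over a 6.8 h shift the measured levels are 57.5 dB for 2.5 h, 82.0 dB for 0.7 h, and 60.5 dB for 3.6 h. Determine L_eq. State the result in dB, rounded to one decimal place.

Weight each interval's intensity by its duration and average over T = 6.8 h:
Σ tᵢ·10^(Lᵢ/10) = 2.5·10^(57.5/10) + 0.7·10^(82.0/10) + 3.6·10^(60.5/10) = 1.164e+08.
L_eq = 10·log₁₀(1.164e+08/6.8) = 72.33 dB.

72.3 dB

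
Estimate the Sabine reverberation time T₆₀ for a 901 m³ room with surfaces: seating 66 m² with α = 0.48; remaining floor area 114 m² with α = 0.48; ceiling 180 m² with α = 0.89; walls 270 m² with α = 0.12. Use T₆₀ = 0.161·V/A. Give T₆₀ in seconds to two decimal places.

A = Σ Sᵢαᵢ = 66·0.48 + 114·0.48 + 180·0.89 + 270·0.12 = 279.00 m².
T₆₀ = 0.161·V/A = 0.161·901/279.00 = 0.520 s.

0.52 s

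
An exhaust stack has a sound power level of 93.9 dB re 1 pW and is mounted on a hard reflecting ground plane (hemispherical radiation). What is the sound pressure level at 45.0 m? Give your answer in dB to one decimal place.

52.9 dB

L_p = L_w − 10·log₁₀(2π·r²) with r = 45.0 m.
2π·r² = 1.272e+04 m², 10·log₁₀ of that is 41.046 dB.
L_p = 93.9 − 41.046 = 52.85 dB.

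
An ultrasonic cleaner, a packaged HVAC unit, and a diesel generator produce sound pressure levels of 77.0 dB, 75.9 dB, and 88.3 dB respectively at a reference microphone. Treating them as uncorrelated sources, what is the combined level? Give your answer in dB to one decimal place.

For uncorrelated sources the intensities add, so convert each level to linear form, sum, and take 10·log₁₀ of the total.
Σ 10^(L/10) = 10^(77.0/10) + 10^(75.9/10) + 10^(88.3/10) = 7.651e+08.
L_total = 10·log₁₀(7.651e+08) = 88.84 dB.

88.8 dB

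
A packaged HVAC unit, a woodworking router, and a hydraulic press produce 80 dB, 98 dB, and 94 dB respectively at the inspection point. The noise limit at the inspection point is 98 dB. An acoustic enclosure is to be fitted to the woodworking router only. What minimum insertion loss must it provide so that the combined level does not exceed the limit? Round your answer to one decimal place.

The untreated sources together contribute 10^(80/10) + 10^(94/10) = 2.612e+09, i.e. 94.17 dB.
The limit corresponds to 10^(98/10) = 6.310e+09; subtracting the fixed part leaves 3.698e+09 for the woodworking router, i.e. 95.68 dB.
So the woodworking router must be reduced from 98 to 95.68 dB: IL = 2.32 dB.

2.3 dB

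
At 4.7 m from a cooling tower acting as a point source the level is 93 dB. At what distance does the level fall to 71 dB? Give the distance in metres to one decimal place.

59.2 m

The 22.0 dB drop corresponds to a distance ratio of 10^(22.0/20) for a point source.
r₂ = 4.7·10^((93−71)/20) = 4.7·10^(22.0/20) = 59.17 m.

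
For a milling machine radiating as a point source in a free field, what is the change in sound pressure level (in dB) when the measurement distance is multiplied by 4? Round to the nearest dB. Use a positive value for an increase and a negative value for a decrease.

Point-source spreading: ΔL = −20·log₁₀(r₂/r₁).
ΔL = −20·log₁₀(4) = -12.04 dB.

-12 dB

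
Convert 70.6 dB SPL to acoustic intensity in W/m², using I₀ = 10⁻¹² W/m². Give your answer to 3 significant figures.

I = I₀·10^(L/10) = 10⁻¹² × 10^(70.6/10) = 10^(-4.940).

1.15e-05 W/m²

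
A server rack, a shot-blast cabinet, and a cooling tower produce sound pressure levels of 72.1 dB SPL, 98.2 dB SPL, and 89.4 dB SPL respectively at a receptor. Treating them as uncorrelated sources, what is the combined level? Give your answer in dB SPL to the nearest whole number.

99 dB SPL

For uncorrelated sources the intensities add, so convert each level to linear form, sum, and take 10·log₁₀ of the total.
Σ 10^(L/10) = 10^(72.1/10) + 10^(98.2/10) + 10^(89.4/10) = 7.494e+09.
L_total = 10·log₁₀(7.494e+09) = 98.75 dB SPL.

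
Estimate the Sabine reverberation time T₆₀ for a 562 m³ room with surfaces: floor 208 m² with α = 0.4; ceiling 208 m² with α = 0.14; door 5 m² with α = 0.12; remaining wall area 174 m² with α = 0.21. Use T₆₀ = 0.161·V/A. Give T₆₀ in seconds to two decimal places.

A = Σ Sᵢαᵢ = 208·0.4 + 208·0.14 + 5·0.12 + 174·0.21 = 149.46 m².
T₆₀ = 0.161 × 562 / 149.46 = 0.605 s.

0.61 s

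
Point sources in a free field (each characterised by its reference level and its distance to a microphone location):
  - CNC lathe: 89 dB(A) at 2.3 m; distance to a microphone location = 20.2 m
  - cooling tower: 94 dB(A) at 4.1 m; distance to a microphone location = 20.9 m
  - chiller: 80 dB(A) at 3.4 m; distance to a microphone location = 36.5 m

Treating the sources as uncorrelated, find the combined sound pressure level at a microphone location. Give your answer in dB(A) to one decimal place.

80.3 dB(A)

Apply inverse-square spreading to bring every level to the receiver, then sum 10^(L/10).
CNC lathe: 89 − 20·log₁₀(20.2/2.3) = 89 − 18.87 = 70.13 dB(A).
cooling tower: 94 − 20·log₁₀(20.9/4.1) = 94 − 14.15 = 79.85 dB(A).
chiller: 80 − 20·log₁₀(36.5/3.4) = 80 − 20.62 = 59.38 dB(A).
Σ 10^(L/10) = 1.078e+08 → L_total = 10·log₁₀(1.078e+08) = 80.33 dB(A).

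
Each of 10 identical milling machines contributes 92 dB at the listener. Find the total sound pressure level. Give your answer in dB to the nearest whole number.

102 dB

N identical incoherent sources raise the level by 10·log₁₀ N.
L_total = 92 + 10·log₁₀(10) = 92 + 10.000 = 102.00 dB.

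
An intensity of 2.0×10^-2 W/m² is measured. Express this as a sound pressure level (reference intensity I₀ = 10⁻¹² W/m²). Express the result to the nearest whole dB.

103 dB

L = 10·log₁₀(I/I₀) = 10·log₁₀(2.0×10^-2/10⁻¹²) = 10·log₁₀(2.0×10^10).
L = 10·(0.3010 + 10) = 103.01 dB.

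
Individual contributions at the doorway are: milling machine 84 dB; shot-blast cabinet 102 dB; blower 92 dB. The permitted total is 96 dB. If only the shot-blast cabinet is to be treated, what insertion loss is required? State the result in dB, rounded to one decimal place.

The untreated sources together contribute 10^(84/10) + 10^(92/10) = 1.836e+09, i.e. 92.64 dB.
To meet 96 dB overall, the treated shot-blast cabinet may contribute at most 10^(96/10) − 1.836e+09 = 2.145e+09, i.e. 93.31 dB.
So the shot-blast cabinet must be reduced from 102 to 93.31 dB: IL = 8.69 dB.

8.7 dB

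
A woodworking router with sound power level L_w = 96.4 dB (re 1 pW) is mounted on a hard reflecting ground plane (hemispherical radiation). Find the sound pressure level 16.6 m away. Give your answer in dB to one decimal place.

64.0 dB

L_p = L_w − 10·log₁₀(2π·r²) with r = 16.6 m.
2π·r² = 1731 m², 10·log₁₀ of that is 32.384 dB.
L_p = 96.4 − 32.384 = 64.02 dB.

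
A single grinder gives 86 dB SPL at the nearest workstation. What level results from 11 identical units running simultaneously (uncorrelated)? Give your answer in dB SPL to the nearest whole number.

96 dB SPL

With 11 equal, uncorrelated contributions the intensity is 11× that of one unit, giving a rise of 10·log₁₀ 11.
L_total = 86 + 10·log₁₀(11) = 86 + 10.414 = 96.41 dB SPL.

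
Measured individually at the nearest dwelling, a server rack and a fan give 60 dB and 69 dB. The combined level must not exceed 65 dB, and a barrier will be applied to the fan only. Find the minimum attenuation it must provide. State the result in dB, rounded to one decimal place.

5.7 dB

The untreated sources together contribute 10^(60/10) = 1.000e+06, i.e. 60.00 dB.
To meet 65 dB overall, the treated fan may contribute at most 10^(65/10) − 1.000e+06 = 2.162e+06, i.e. 63.35 dB.
So the fan must be reduced from 69 to 63.35 dB: IL = 5.65 dB.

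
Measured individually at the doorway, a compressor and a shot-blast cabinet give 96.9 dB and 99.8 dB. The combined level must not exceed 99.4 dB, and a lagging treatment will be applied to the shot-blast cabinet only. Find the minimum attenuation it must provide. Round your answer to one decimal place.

Fixed contribution from the other source: Σ 10^(L/10) = 10^(96.9/10) = 4.898e+09 (96.90 dB).
To meet 99.4 dB overall, the treated shot-blast cabinet may contribute at most 10^(99.4/10) − 4.898e+09 = 3.812e+09, i.e. 95.81 dB.
Required insertion loss = 99.8 − 95.81 = 3.99 dB.

4.0 dB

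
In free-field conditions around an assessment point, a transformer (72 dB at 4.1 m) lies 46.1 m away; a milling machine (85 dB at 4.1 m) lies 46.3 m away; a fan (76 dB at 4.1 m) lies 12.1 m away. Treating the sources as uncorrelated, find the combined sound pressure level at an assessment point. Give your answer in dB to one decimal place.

68.6 dB

First find each source's level at the receiver (point-source: −20·log₁₀(r/r_ref)), then combine on an intensity basis.
transformer: 72 − 20·log₁₀(46.1/4.1) = 72 − 21.02 = 50.98 dB.
milling machine: 85 − 20·log₁₀(46.3/4.1) = 85 − 21.06 = 63.94 dB.
fan: 76 − 20·log₁₀(12.1/4.1) = 76 − 9.40 = 66.60 dB.
Σ 10^(L/10) = 7.176e+06 → L_total = 10·log₁₀(7.176e+06) = 68.56 dB.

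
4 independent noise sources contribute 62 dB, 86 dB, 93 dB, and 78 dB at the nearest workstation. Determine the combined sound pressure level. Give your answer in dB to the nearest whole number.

For uncorrelated sources the intensities add, so convert each level to linear form, sum, and take 10·log₁₀ of the total.
Σ 10^(L/10) = 10^(62/10) + 10^(86/10) + 10^(93/10) + 10^(78/10) = 2.458e+09.
L_total = 10·log₁₀(2.458e+09) = 93.91 dB.

94 dB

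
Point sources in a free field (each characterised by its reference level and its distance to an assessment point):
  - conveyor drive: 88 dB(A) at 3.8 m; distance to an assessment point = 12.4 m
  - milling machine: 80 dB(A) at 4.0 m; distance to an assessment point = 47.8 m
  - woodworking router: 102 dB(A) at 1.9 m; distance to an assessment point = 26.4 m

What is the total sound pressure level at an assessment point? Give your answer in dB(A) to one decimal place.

81.5 dB(A)

First find each source's level at the receiver (point-source: −20·log₁₀(r/r_ref)), then combine on an intensity basis.
conveyor drive: 88 − 20·log₁₀(12.4/3.8) = 88 − 10.27 = 77.73 dB(A).
milling machine: 80 − 20·log₁₀(47.8/4.0) = 80 − 21.55 = 58.45 dB(A).
woodworking router: 102 − 20·log₁₀(26.4/1.9) = 102 − 22.86 = 79.14 dB(A).
Σ 10^(L/10) = 1.420e+08 → L_total = 10·log₁₀(1.420e+08) = 81.52 dB(A).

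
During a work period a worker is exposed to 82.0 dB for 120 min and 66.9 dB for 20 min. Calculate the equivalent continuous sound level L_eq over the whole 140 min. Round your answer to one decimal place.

The energy average is taken in the linear domain: L_eq = 10·log₁₀[(Σ tᵢ·10^(Lᵢ/10))/T], T = 140 min.
Σ tᵢ·10^(Lᵢ/10) = 120·10^(82.0/10) + 20·10^(66.9/10) = 1.912e+10.
L_eq = 10·log₁₀(1.912e+10/140) = 81.35 dB.

81.4 dB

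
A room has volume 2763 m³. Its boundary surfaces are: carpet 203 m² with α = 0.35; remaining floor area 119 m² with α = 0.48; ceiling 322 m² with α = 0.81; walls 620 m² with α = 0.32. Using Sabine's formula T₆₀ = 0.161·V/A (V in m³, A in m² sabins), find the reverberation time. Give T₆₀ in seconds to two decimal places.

0.76 s

Total absorption A = 203·0.35 + 119·0.48 + 322·0.81 + 620·0.32 = 587.39 m² sabins.
T₆₀ = 0.161 × 2763 / 587.39 = 0.757 s.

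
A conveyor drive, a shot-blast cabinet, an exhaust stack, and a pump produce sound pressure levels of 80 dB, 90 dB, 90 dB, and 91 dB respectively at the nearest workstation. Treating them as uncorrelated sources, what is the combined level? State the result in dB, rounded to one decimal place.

95.3 dB

For uncorrelated sources the intensities add, so convert each level to linear form, sum, and take 10·log₁₀ of the total.
Σ 10^(L/10) = 10^(80/10) + 10^(90/10) + 10^(90/10) + 10^(91/10) = 3.359e+09.
L_total = 10·log₁₀(3.359e+09) = 95.26 dB.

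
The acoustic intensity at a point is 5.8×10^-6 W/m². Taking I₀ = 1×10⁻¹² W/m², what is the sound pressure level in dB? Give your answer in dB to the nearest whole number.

68 dB

L = 10·log₁₀(I/I₀) = 10·log₁₀(5.8×10^-6/10⁻¹²) = 10·log₁₀(5.8×10^6).
L = 10·(0.7634 + 6) = 67.63 dB.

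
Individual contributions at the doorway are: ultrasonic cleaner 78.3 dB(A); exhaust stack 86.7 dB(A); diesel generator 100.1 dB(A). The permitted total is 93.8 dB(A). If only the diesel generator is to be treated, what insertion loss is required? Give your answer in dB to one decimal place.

Fixed contribution from the other sources: Σ 10^(L/10) = 10^(78.3/10) + 10^(86.7/10) = 5.353e+08 (87.29 dB(A)).
The limit corresponds to 10^(93.8/10) = 2.399e+09; subtracting the fixed part leaves 1.863e+09 for the diesel generator, i.e. 92.70 dB(A).
So the diesel generator must be reduced from 100.1 to 92.70 dB(A): IL = 7.40 dB.

7.4 dB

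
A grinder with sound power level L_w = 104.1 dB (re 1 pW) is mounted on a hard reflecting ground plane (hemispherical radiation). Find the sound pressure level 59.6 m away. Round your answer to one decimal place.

Free-field hemispherical radiation: L_p = L_w − 10·log₁₀(2π·r²), r = 59.6 m.
2π·r² = 2.232e+04 m², 10·log₁₀ of that is 43.487 dB.
L_p = 104.1 − 43.487 = 60.61 dB.

60.6 dB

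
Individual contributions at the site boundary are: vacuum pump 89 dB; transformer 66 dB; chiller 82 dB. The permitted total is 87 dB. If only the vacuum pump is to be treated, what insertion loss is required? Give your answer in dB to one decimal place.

The untreated sources together contribute 10^(66/10) + 10^(82/10) = 1.625e+08, i.e. 82.11 dB.
The limit corresponds to 10^(87/10) = 5.012e+08; subtracting the fixed part leaves 3.387e+08 for the vacuum pump, i.e. 85.30 dB.
Required insertion loss = 89 − 85.30 = 3.70 dB.

3.7 dB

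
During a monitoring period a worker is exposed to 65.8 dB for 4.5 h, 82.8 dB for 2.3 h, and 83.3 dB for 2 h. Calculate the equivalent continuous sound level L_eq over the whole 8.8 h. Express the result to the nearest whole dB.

L_eq = 10·log₁₀[(1/T)·Σ tᵢ·10^(Lᵢ/10)] with T = 8.8 h.
Σ tᵢ·10^(Lᵢ/10) = 4.5·10^(65.8/10) + 2.3·10^(82.8/10) + 2·10^(83.3/10) = 8.830e+08.
L_eq = 10·log₁₀(8.830e+08/8.8) = 80.01 dB.

80 dB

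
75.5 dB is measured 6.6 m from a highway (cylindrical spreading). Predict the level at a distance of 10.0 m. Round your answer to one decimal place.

73.7 dB

Cylindrical spreading from a line source gives a 10·log₁₀(r₂/r₁) drop.
L₂ = 75.5 − 10·log₁₀(10.0/6.6) = 75.5 − 1.805 = 73.70 dB.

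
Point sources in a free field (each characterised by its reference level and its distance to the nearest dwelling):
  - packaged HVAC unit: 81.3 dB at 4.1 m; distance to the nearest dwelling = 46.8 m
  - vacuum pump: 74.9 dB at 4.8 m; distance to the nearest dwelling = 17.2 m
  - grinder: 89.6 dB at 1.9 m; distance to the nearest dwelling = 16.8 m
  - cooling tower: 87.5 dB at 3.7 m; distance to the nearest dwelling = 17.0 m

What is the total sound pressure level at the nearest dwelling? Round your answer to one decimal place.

76.2 dB

First find each source's level at the receiver (point-source: −20·log₁₀(r/r_ref)), then combine on an intensity basis.
packaged HVAC unit: 81.3 − 20·log₁₀(46.8/4.1) = 81.3 − 21.15 = 60.15 dB.
vacuum pump: 74.9 − 20·log₁₀(17.2/4.8) = 74.9 − 11.09 = 63.81 dB.
grinder: 89.6 − 20·log₁₀(16.8/1.9) = 89.6 − 18.93 = 70.67 dB.
cooling tower: 87.5 − 20·log₁₀(17.0/3.7) = 87.5 − 13.24 = 74.26 dB.
Σ 10^(L/10) = 4.175e+07 → L_total = 10·log₁₀(4.175e+07) = 76.21 dB.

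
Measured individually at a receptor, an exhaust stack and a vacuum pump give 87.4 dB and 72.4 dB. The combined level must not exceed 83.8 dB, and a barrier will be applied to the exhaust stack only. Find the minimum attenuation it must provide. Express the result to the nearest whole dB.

The untreated sources together contribute 10^(72.4/10) = 1.738e+07, i.e. 72.40 dB.
The limit corresponds to 10^(83.8/10) = 2.399e+08; subtracting the fixed part leaves 2.225e+08 for the exhaust stack, i.e. 83.47 dB.
Required insertion loss = 87.4 − 83.47 = 3.93 dB.

4 dB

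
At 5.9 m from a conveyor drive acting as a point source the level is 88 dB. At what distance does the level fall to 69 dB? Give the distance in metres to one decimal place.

52.6 m

For a point source L₁ − L₂ = 20·log₁₀(r₂/r₁), so r₂ = r₁·10^((L₁−L₂)/20).
r₂ = 5.9·10^((88−69)/20) = 5.9·10^(19.0/20) = 52.58 m.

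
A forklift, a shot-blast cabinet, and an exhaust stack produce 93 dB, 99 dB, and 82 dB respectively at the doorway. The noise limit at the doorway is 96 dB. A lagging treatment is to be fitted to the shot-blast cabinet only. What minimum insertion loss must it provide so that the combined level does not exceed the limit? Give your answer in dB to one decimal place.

Fixed contribution from the other sources: Σ 10^(L/10) = 10^(93/10) + 10^(82/10) = 2.154e+09 (93.33 dB).
To meet 96 dB overall, the treated shot-blast cabinet may contribute at most 10^(96/10) − 2.154e+09 = 1.827e+09, i.e. 92.62 dB.
Required insertion loss = 99 − 92.62 = 6.38 dB.

6.4 dB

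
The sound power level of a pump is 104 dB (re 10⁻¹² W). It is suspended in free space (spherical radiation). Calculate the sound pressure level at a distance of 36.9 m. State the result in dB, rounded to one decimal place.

61.7 dB

Free-field spherical radiation: L_p = L_w − 10·log₁₀(4π·r²), r = 36.9 m.
4π·r² = 1.711e+04 m², 10·log₁₀ of that is 42.333 dB.
L_p = 104 − 42.333 = 61.67 dB.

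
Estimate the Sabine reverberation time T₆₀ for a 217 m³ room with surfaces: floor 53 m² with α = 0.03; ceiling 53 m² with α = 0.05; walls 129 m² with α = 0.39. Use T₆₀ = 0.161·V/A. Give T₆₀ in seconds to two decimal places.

0.64 s

Total absorption A = 53·0.03 + 53·0.05 + 129·0.39 = 54.55 m² sabins.
T₆₀ = 0.161 × 217 / 54.55 = 0.640 s.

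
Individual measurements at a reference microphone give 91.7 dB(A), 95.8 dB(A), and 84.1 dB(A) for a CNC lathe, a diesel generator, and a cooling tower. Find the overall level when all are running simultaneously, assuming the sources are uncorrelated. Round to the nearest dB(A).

97 dB(A)

For uncorrelated sources the intensities add, so convert each level to linear form, sum, and take 10·log₁₀ of the total.
Σ 10^(L/10) = 10^(91.7/10) + 10^(95.8/10) + 10^(84.1/10) = 5.538e+09.
L_total = 10·log₁₀(5.538e+09) = 97.43 dB(A).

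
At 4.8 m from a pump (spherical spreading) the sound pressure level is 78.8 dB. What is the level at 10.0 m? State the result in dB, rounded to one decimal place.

Point-source attenuation: ΔL = 20·log₁₀(r₂/r₁) = 20·log₁₀(10.0/4.8) = 6.375 dB.
L₂ = 78.8 − 20·log₁₀(10.0/4.8) = 78.8 − 6.375 = 72.42 dB.

72.4 dB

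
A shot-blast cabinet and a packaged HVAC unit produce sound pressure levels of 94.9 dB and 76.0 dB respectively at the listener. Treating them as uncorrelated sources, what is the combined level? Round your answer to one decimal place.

Incoherent sources combine by intensity addition: L_total = 10·log₁₀(Σ 10^(L_i/10)).
Σ 10^(L/10) = 10^(94.9/10) + 10^(76.0/10) = 3.130e+09.
L_total = 10·log₁₀(3.130e+09) = 94.96 dB.

95.0 dB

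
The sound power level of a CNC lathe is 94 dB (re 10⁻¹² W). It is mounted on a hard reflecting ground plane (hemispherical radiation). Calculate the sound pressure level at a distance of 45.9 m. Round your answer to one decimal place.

L_p = L_w − 10·log₁₀(2π·r²) with r = 45.9 m.
2π·r² = 1.324e+04 m², 10·log₁₀ of that is 41.218 dB.
L_p = 94 − 41.218 = 52.78 dB.

52.8 dB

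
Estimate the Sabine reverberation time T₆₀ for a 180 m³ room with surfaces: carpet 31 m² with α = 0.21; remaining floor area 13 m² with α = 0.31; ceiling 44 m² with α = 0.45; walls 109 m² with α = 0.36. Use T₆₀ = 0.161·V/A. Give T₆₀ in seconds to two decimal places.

Summing Sᵢαᵢ: 31·0.21 + 13·0.31 + 44·0.45 + 109·0.36 = 69.58 m².
T₆₀ = 0.161·V/A = 0.161·180/69.58 = 0.416 s.

0.42 s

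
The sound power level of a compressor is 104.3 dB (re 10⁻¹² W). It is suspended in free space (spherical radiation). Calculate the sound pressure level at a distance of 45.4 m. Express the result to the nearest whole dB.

L_p = L_w − 10·log₁₀(4π·r²) with r = 45.4 m.
4π·r² = 2.59e+04 m², 10·log₁₀ of that is 44.133 dB.
L_p = 104.3 − 44.133 = 60.17 dB.

60 dB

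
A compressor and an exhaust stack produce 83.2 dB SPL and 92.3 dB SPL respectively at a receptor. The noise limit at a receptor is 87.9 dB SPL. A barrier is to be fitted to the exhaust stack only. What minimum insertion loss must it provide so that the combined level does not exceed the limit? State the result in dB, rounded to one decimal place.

6.2 dB

Fixed contribution from the other source: Σ 10^(L/10) = 10^(83.2/10) = 2.089e+08 (83.20 dB SPL).
To meet 87.9 dB SPL overall, the treated exhaust stack may contribute at most 10^(87.9/10) − 2.089e+08 = 4.077e+08, i.e. 86.10 dB SPL.
Required insertion loss = 92.3 − 86.10 = 6.20 dB.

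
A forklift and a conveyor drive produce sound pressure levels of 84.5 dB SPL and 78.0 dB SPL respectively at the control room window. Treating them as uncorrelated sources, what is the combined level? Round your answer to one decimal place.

For uncorrelated sources the intensities add, so convert each level to linear form, sum, and take 10·log₁₀ of the total.
Σ 10^(L/10) = 10^(84.5/10) + 10^(78.0/10) = 3.449e+08.
L_total = 10·log₁₀(3.449e+08) = 85.38 dB SPL.

85.4 dB SPL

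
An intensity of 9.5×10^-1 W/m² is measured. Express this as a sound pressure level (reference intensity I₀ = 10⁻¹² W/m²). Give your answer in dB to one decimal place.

119.8 dB

L = 10·log₁₀(I/I₀) = 10·log₁₀(9.5×10^-1/10⁻¹²) = 10·log₁₀(9.5×10^11).
L = 10·(0.9777 + 11) = 119.78 dB.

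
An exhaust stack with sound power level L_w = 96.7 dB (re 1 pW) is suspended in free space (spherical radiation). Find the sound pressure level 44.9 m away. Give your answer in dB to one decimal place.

Free-field spherical radiation: L_p = L_w − 10·log₁₀(4π·r²), r = 44.9 m.
4π·r² = 2.533e+04 m², 10·log₁₀ of that is 44.037 dB.
L_p = 96.7 − 44.037 = 52.66 dB.

52.7 dB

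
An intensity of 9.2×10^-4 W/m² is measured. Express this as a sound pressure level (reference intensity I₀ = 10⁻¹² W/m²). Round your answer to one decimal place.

Dividing by I₀ shifts the exponent by 12: I/I₀ = 9.2×10^8.
L = 10·(0.9638 + 8) = 89.64 dB.

89.6 dB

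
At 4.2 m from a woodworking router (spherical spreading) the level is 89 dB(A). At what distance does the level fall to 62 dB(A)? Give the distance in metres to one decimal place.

The 27.0 dB drop corresponds to a distance ratio of 10^(27.0/20) for a point source.
r₂ = 4.2·10^((89−62)/20) = 4.2·10^(27.0/20) = 94.03 m.

94.0 m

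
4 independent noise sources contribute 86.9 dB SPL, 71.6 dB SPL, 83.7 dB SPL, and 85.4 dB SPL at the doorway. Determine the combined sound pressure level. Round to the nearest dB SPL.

90 dB SPL

For uncorrelated sources the intensities add, so convert each level to linear form, sum, and take 10·log₁₀ of the total.
Σ 10^(L/10) = 10^(86.9/10) + 10^(71.6/10) + 10^(83.7/10) + 10^(85.4/10) = 1.085e+09.
L_total = 10·log₁₀(1.085e+09) = 90.36 dB SPL.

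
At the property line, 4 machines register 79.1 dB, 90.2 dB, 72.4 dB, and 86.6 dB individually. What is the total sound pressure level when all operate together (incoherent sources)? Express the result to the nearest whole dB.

Incoherent sources combine by intensity addition: L_total = 10·log₁₀(Σ 10^(L_i/10)).
Σ 10^(L/10) = 10^(79.1/10) + 10^(90.2/10) + 10^(72.4/10) + 10^(86.6/10) = 1.603e+09.
L_total = 10·log₁₀(1.603e+09) = 92.05 dB.

92 dB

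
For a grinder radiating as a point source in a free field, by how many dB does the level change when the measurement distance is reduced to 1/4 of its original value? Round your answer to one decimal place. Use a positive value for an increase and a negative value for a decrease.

+12.0 dB

With spherical spreading the level changes by −20·log₁₀(r₂/r₁).
ΔL = −20·log₁₀(0.25) = +12.04 dB.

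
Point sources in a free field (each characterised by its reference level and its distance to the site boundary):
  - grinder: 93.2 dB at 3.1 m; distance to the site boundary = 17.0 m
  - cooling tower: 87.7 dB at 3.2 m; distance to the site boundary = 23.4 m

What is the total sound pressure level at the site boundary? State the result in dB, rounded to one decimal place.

Apply inverse-square spreading to bring every level to the receiver, then sum 10^(L/10).
grinder: 93.2 − 20·log₁₀(17.0/3.1) = 93.2 − 14.78 = 78.42 dB.
cooling tower: 87.7 − 20·log₁₀(23.4/3.2) = 87.7 − 17.28 = 70.42 dB.
Σ 10^(L/10) = 8.049e+07 → L_total = 10·log₁₀(8.049e+07) = 79.06 dB.

79.1 dB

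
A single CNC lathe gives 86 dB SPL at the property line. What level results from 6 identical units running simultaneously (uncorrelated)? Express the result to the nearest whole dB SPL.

94 dB SPL

With 6 equal, uncorrelated contributions the intensity is 6× that of one unit, giving a rise of 10·log₁₀ 6.
L_total = 86 + 10·log₁₀(6) = 86 + 7.782 = 93.78 dB SPL.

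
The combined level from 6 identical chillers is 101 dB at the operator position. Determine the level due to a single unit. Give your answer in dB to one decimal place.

For N identical incoherent sources L_total = L₁ + 10·log₁₀ N, so L₁ = 101 − 10·log₁₀(6) = 101 − 7.782.

93.2 dB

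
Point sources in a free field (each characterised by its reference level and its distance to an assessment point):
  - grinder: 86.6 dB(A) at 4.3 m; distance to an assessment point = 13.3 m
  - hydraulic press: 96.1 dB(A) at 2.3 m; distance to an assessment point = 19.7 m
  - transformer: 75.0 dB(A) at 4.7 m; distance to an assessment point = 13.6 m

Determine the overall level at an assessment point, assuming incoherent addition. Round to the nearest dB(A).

80 dB(A)

Propagate each source to the receiver with L = L_ref − 20·log₁₀(r/r_ref), then add intensities.
grinder: 86.6 − 20·log₁₀(13.3/4.3) = 86.6 − 9.81 = 76.79 dB(A).
hydraulic press: 96.1 − 20·log₁₀(19.7/2.3) = 96.1 − 18.65 = 77.45 dB(A).
transformer: 75.0 − 20·log₁₀(13.6/4.7) = 75.0 − 9.23 = 65.77 dB(A).
Σ 10^(L/10) = 1.071e+08 → L_total = 10·log₁₀(1.071e+08) = 80.30 dB(A).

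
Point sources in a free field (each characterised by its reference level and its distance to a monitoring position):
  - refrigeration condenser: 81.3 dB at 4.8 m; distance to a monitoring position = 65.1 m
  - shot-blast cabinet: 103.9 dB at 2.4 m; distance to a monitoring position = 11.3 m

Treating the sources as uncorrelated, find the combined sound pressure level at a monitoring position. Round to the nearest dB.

Propagate each source to the receiver with L = L_ref − 20·log₁₀(r/r_ref), then add intensities.
refrigeration condenser: 81.3 − 20·log₁₀(65.1/4.8) = 81.3 − 22.65 = 58.65 dB.
shot-blast cabinet: 103.9 − 20·log₁₀(11.3/2.4) = 103.9 − 13.46 = 90.44 dB.
Σ 10^(L/10) = 1.108e+09 → L_total = 10·log₁₀(1.108e+09) = 90.45 dB.

90 dB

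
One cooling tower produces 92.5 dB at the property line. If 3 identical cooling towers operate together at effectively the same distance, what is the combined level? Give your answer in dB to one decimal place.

97.3 dB

L_total = L₁ + 10·log₁₀ N for N identical incoherent sources.
L_total = 92.5 + 10·log₁₀(3) = 92.5 + 4.771 = 97.27 dB.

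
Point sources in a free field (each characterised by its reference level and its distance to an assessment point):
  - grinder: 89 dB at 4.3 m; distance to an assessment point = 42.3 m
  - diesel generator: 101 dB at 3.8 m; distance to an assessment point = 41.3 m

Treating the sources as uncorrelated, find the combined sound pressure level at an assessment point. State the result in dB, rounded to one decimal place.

80.6 dB

First find each source's level at the receiver (point-source: −20·log₁₀(r/r_ref)), then combine on an intensity basis.
grinder: 89 − 20·log₁₀(42.3/4.3) = 89 − 19.86 = 69.14 dB.
diesel generator: 101 − 20·log₁₀(41.3/3.8) = 101 − 20.72 = 80.28 dB.
Σ 10^(L/10) = 1.148e+08 → L_total = 10·log₁₀(1.148e+08) = 80.60 dB.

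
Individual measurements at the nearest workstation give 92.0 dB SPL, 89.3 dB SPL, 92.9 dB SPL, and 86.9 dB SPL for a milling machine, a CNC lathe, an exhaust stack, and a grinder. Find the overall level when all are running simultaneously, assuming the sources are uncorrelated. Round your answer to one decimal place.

96.9 dB SPL

Incoherent sources combine by intensity addition: L_total = 10·log₁₀(Σ 10^(L_i/10)).
Σ 10^(L/10) = 10^(92.0/10) + 10^(89.3/10) + 10^(92.9/10) + 10^(86.9/10) = 4.876e+09.
L_total = 10·log₁₀(4.876e+09) = 96.88 dB SPL.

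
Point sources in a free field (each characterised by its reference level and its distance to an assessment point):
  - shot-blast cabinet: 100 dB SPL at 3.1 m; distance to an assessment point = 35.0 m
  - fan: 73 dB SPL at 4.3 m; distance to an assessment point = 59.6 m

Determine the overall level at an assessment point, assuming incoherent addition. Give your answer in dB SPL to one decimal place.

Propagate each source to the receiver with L = L_ref − 20·log₁₀(r/r_ref), then add intensities.
shot-blast cabinet: 100 − 20·log₁₀(35.0/3.1) = 100 − 21.05 = 78.95 dB SPL.
fan: 73 − 20·log₁₀(59.6/4.3) = 73 − 22.84 = 50.16 dB SPL.
Σ 10^(L/10) = 7.855e+07 → L_total = 10·log₁₀(7.855e+07) = 78.95 dB SPL.

79.0 dB SPL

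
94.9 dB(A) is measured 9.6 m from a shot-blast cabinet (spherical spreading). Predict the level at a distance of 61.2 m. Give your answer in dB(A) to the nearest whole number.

79 dB(A)

For a point source, L₂ = L₁ − 20·log₁₀(r₂/r₁).
L₂ = 94.9 − 20·log₁₀(61.2/9.6) = 94.9 − 16.090 = 78.81 dB(A).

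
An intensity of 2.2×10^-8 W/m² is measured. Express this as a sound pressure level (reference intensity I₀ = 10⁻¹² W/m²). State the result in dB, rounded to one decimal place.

L = 10·log₁₀(I/I₀) = 10·log₁₀(2.2×10^-8/10⁻¹²) = 10·log₁₀(2.2×10^4).
L = 10·(0.3424 + 4) = 43.42 dB.

43.4 dB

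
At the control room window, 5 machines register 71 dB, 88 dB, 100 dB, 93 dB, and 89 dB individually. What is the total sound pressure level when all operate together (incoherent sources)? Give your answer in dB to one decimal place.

101.3 dB

For uncorrelated sources the intensities add, so convert each level to linear form, sum, and take 10·log₁₀ of the total.
Σ 10^(L/10) = 10^(71/10) + 10^(88/10) + 10^(100/10) + 10^(93/10) + 10^(89/10) = 1.343e+10.
L_total = 10·log₁₀(1.343e+10) = 101.28 dB.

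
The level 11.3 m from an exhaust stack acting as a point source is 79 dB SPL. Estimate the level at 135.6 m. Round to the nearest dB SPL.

57 dB SPL

Spherical spreading from a point source gives a 20·log₁₀(r₂/r₁) drop.
L₂ = 79 − 20·log₁₀(135.6/11.3) = 79 − 21.584 = 57.42 dB SPL.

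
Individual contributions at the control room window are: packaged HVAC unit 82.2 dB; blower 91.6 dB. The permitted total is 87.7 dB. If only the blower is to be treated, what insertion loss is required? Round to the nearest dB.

5 dB

The untreated sources together contribute 10^(82.2/10) = 1.660e+08, i.e. 82.20 dB.
To meet 87.7 dB overall, the treated blower may contribute at most 10^(87.7/10) − 1.660e+08 = 4.229e+08, i.e. 86.26 dB.
So the blower must be reduced from 91.6 to 86.26 dB: IL = 5.34 dB.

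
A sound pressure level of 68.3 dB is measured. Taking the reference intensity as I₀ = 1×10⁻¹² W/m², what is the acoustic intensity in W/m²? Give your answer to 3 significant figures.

I = I₀·10^(L/10) = 10⁻¹² × 10^(68.3/10) = 10^(-5.170).

6.76e-06 W/m²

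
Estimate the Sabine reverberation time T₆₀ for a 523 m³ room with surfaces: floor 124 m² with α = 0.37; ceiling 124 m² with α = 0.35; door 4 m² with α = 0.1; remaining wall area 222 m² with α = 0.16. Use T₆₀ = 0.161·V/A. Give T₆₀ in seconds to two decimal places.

0.67 s

Total absorption A = 124·0.37 + 124·0.35 + 4·0.1 + 222·0.16 = 125.20 m² sabins.
T₆₀ = 0.161·V/A = 0.161·523/125.20 = 0.673 s.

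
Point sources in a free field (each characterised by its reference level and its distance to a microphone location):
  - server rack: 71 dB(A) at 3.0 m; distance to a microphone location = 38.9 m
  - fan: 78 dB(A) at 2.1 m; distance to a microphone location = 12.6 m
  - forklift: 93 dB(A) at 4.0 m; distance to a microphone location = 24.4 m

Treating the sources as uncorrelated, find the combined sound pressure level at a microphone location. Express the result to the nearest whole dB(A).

77 dB(A)

First find each source's level at the receiver (point-source: −20·log₁₀(r/r_ref)), then combine on an intensity basis.
server rack: 71 − 20·log₁₀(38.9/3.0) = 71 − 22.26 = 48.74 dB(A).
fan: 78 − 20·log₁₀(12.6/2.1) = 78 − 15.56 = 62.44 dB(A).
forklift: 93 − 20·log₁₀(24.4/4.0) = 93 − 15.71 = 77.29 dB(A).
Σ 10^(L/10) = 5.545e+07 → L_total = 10·log₁₀(5.545e+07) = 77.44 dB(A).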